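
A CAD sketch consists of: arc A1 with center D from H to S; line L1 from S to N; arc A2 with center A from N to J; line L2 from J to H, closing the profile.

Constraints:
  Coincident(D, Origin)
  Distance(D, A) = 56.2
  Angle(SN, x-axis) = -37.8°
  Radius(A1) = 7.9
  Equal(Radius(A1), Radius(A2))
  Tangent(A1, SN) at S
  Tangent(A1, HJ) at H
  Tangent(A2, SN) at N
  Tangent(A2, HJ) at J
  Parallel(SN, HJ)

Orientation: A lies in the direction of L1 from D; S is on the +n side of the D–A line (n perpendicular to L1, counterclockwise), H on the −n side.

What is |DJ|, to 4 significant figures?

56.75

Tangency of A1 to both parallel lines with radius 7.9 puts S and H at D ± 7.9·n: S = (4.842, 6.242), H = (-4.842, -6.242). Equal radii place N and J the same way about A: N = A + 7.9·n = (49.25, -28.20), J = A − 7.9·n = (39.56, -40.69). Then |DJ| = |J − D| = 56.75.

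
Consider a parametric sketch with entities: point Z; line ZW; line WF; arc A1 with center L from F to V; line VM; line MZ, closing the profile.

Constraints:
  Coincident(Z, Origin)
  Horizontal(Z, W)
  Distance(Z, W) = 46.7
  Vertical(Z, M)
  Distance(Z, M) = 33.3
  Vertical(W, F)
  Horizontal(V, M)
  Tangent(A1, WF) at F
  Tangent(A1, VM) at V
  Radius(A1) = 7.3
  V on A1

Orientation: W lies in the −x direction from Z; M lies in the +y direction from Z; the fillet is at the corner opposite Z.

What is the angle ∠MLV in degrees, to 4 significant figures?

79.50°

Z is at the origin; Z and W share the same y with |ZW| = 46.7 and W on the −x side, so W = (-46.70, 0.000). Z and M share the same x with |ZM| = 33.3 and M on the +y side, so M = (0.000, 33.30). The virtual corner opposite Z is at (-46.70, 33.30). Since A1 is tangent to WF there, LF ⟂ WF and tangency of A1 to VM means the radius LV is perpendicular to VM, with radius 7.3, so the center L sits 7.3 in from both sides at L = (-39.40, 26.00). That places the tangent points at F = (-46.70, 26.00) on WF and V = (-39.40, 33.30) on VM. Then cos ∠MLV = LM·LV / (|LM||LV|), giving 79.50°.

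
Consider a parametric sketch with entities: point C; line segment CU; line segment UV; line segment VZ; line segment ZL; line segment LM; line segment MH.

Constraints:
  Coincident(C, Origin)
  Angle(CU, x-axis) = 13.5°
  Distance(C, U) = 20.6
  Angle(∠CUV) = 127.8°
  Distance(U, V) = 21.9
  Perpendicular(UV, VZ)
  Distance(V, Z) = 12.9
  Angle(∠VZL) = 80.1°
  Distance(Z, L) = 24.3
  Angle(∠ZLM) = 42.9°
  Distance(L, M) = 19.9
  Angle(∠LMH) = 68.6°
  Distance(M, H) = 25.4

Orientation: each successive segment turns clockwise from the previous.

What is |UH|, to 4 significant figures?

30.14

∠ZLM = 42.9° gives LM at -5.700° from the x-axis; with |LM| = 19.9, M = (32.79, -2.700). ∠LMH = 68.6° gives MH at -117.1° from the x-axis; with |MH| = 25.4, H = (21.22, -25.31). Then |UH| = |H − U| = 30.14.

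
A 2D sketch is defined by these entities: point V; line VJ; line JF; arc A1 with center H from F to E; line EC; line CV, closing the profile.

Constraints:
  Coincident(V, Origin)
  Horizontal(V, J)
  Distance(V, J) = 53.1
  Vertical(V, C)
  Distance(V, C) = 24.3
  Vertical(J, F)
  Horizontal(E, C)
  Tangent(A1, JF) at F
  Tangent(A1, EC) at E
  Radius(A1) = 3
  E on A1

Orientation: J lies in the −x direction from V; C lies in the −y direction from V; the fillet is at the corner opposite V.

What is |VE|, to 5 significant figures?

55.682

V is at the origin; V and J share the same y with |VJ| = 53.1 and J on the −x side, so J = (-53.100, 0.0000). V and C share the same x with |VC| = 24.3 and C on the −y side, so C = (0.0000, -24.300). The virtual corner opposite V is at (-53.100, -24.300). The tangent condition forces HF to be normal to JF and since A1 is tangent to EC there, HE ⟂ EC, with radius 3.0, so the center H sits 3.0 in from both sides at H = (-50.100, -21.300). That places the tangent points at F = (-53.100, -21.300) on JF and E = (-50.100, -24.300) on EC. Then |VE| = |E − V| = 55.682.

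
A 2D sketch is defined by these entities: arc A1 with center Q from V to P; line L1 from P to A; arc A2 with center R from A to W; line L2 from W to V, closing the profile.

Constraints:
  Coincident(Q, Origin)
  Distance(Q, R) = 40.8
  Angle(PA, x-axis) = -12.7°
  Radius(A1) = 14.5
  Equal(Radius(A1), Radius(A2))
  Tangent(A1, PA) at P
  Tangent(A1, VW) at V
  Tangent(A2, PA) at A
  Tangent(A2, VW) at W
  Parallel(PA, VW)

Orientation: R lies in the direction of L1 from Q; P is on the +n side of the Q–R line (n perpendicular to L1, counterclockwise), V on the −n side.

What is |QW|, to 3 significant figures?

43.3

The slot axis is L1's direction at -12.7°, so u = (cos -12.7°, sin -12.7°) = (0.976, -0.220) and n = (−sin -12.7°, cos -12.7°) = (0.220, 0.976). Q is at the origin and R lies 40.8 along u from Q, so R = 40.8·u = (39.8, -8.97). Tangency of A1 to both parallel lines with radius 14.5 puts P and V at Q ± 14.5·n: P = (3.19, 14.1), V = (-3.19, -14.1). Equal radii place A and W the same way about R: A = R + 14.5·n = (43.0, 5.18), W = R − 14.5·n = (36.6, -23.1). Then |QW| = |W − Q| = 43.3.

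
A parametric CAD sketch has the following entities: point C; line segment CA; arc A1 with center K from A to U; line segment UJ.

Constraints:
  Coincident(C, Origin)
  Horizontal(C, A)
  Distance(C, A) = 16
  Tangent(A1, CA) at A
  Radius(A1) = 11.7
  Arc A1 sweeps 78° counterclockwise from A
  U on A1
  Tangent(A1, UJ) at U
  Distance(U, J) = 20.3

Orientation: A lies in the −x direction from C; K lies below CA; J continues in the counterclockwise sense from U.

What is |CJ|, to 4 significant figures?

43.02

C is at the origin; C and A share the same y with |CA| = 16.0 and A on the −x side, so A = (-16.00, 0.000). Tangency of A1 to CA means the radius KA is perpendicular to CA, so K = A + (0, -11.7) = (-16.00, -11.70). On A1, A sits at bearing 90° from K; a 78° counterclockwise sweep puts U at bearing 168°, so U = K + 11.7·(cos 168°, sin 168°) = (-27.44, -9.267). A1 meets UJ tangentially, so KU is at right angles to UJ, so UJ runs along (−sin 168°, cos 168°); with |UJ| = 20.3, J = (-31.66, -29.12). Then |CJ| = |J − C| = 43.02.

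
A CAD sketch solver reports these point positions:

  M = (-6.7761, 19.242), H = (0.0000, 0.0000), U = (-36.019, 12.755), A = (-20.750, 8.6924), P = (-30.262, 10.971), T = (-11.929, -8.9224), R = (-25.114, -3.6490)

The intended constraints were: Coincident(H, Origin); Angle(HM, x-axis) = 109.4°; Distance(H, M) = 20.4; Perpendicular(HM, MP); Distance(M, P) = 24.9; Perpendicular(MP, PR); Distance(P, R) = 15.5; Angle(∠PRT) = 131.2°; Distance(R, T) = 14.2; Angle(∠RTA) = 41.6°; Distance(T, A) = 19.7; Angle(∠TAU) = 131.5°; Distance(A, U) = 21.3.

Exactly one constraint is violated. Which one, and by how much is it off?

Distance(A, U) = 21.3 — off by 5.50.

H = (0.00, 0.00) ✓; HM at 109.4° ✓; |HM| = 20.40 ✓; ∠(HM, MP) = 90.00° ✓; |MP| = 24.90 ✓; ∠(MP, PR) = 90.00° ✓; |PR| = 15.50 ✓; ∠PRT = 131.2° ✓; |RT| = 14.20 ✓; ∠RTA = 41.60° ✓; |TA| = 19.70 ✓; ∠TAU = 131.5° ✓; |AU| = 15.80 ✗.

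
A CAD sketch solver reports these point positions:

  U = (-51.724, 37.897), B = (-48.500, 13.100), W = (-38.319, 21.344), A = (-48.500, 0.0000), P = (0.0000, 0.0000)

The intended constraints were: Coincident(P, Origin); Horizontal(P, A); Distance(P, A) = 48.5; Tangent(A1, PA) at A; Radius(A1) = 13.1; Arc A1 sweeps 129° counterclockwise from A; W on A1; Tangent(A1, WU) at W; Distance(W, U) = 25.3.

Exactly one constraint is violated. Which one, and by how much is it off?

Distance(W, U) = 25.3 — off by 4.00.

P = (0.00, 0.00) ✓; P.y = 0.00, A.y = 0.00 ✓; |PA| = 48.50 ✓; ∠(BA, AP) = 90.00° ✓; |BA| = 13.10 ✓; bearing(B→W) − bearing(B→A) = 129.0° ✓; |BW| = 13.10 ✓; ∠(BW, WU) = 90.00° ✓; |WU| = 21.30 ✗.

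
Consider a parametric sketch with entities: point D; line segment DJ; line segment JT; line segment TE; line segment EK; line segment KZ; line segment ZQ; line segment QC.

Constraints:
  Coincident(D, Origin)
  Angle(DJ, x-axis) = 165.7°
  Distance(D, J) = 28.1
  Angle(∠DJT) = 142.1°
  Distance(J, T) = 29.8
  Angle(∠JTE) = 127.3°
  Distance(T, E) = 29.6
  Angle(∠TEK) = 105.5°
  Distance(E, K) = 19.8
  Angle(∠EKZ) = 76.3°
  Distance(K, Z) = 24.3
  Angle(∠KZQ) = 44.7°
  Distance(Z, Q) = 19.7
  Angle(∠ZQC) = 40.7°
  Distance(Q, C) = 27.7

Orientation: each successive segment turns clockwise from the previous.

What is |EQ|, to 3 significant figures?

7.77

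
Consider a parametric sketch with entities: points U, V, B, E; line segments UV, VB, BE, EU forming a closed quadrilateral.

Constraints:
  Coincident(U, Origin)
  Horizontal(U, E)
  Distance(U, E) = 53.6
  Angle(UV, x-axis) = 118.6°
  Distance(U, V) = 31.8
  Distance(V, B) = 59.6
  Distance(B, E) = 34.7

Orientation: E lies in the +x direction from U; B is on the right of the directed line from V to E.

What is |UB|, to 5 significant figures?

29.247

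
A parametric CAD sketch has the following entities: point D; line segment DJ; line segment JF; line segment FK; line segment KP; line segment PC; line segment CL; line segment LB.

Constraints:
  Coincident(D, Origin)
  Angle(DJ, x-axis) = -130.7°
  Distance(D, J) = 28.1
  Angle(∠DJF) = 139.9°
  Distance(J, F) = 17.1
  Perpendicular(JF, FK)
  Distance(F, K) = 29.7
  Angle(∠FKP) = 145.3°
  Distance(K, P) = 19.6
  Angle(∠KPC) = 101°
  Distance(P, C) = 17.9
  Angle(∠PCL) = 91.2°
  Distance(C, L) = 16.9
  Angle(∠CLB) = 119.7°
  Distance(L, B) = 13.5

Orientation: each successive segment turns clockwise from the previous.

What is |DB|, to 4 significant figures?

31.07

D is at the origin; DJ runs at -130.7° with length 28.1, so J = (-18.32, -21.30). ∠DJF = 139.9° gives JF at -170.8° from the x-axis; with |JF| = 17.1, F = (-35.20, -24.04). JF ⟂ FK, so FK runs at 99.20°; with |FK| = 29.7, K = (-39.95, 5.280). ∠FKP = 145.3° gives KP at 64.50° from the x-axis; with |KP| = 19.6, P = (-31.51, 22.97). ∠KPC = 101.0° gives PC at -14.50° from the x-axis; with |PC| = 17.9, C = (-14.18, 18.49). ∠PCL = 91.2° gives CL at -103.3° from the x-axis; with |CL| = 16.9, L = (-18.07, 2.043). ∠CLB = 119.7° gives LB at -163.6° from the x-axis; with |LB| = 13.5, B = (-31.02, -1.769). Then |DB| = |B − D| = 31.07.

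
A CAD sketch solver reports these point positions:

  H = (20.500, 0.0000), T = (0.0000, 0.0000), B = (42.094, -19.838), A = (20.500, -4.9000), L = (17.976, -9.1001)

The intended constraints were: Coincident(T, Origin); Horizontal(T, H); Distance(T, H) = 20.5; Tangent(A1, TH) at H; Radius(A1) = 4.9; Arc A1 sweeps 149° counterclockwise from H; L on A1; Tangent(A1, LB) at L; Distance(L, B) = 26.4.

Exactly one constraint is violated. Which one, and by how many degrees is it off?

Tangent(A1, LB) at L — off by 7.00°.

T = (0.00, 0.00) ✓; T.y = 0.00, H.y = 0.00 ✓; |TH| = 20.50 ✓; ∠(AH, HT) = 90.00° ✓; |AH| = 4.900 ✓; bearing(A→L) − bearing(A→H) = 149.0° ✓; |AL| = 4.900 ✓; ∠(AL, LB) = 83.00° ✗; |LB| = 26.40 ✓.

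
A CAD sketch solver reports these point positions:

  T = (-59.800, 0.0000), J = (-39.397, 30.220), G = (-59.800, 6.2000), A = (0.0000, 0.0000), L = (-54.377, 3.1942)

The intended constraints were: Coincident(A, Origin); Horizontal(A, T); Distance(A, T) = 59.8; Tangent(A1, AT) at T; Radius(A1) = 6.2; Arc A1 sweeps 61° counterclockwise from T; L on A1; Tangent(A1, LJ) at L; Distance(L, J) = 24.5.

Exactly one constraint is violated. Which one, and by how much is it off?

Distance(L, J) = 24.5 — off by 6.40.

A = (0.00, 0.00) ✓; A.y = 0.00, T.y = 0.00 ✓; |AT| = 59.80 ✓; ∠(GT, TA) = 90.00° ✓; |GT| = 6.200 ✓; bearing(G→L) − bearing(G→T) = 61.00° ✓; |GL| = 6.200 ✓; ∠(GL, LJ) = 90.00° ✓; |LJ| = 30.90 ✗.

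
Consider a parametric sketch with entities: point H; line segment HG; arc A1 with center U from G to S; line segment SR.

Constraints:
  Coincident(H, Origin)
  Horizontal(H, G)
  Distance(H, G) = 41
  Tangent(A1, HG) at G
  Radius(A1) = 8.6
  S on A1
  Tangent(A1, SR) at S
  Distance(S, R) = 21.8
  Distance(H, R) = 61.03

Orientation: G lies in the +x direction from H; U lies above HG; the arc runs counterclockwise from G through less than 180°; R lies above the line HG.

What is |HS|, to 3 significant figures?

49.8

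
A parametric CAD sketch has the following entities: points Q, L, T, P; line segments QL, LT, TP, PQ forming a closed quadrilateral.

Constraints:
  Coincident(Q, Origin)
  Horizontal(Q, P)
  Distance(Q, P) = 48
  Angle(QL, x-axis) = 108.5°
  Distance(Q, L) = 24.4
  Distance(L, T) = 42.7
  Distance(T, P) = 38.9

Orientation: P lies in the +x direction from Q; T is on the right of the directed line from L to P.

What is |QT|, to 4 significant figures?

18.99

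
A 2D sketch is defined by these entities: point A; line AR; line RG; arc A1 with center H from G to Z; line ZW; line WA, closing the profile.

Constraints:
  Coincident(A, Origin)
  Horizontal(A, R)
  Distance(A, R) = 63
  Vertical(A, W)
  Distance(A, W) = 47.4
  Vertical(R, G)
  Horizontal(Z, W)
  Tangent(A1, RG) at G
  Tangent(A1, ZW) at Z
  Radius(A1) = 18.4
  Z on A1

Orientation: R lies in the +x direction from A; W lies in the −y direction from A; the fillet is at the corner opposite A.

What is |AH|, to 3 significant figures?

53.2

A is at the origin; A and R share the same y with |AR| = 63.0 and R on the +x side, so R = (63.0, 0.00). AW is vertical with |AW| = 47.4 and W on the −y side, so W = (0.00, -47.4). The virtual corner opposite A is at (63.0, -47.4). Tangency of A1 to RG means the radius HG is perpendicular to RG and A1 meets ZW tangentially, so HZ is at right angles to ZW, with radius 18.4, so the center H sits 18.4 in from both sides at H = (44.6, -29.0). Then |AH| = |H − A| = 53.2.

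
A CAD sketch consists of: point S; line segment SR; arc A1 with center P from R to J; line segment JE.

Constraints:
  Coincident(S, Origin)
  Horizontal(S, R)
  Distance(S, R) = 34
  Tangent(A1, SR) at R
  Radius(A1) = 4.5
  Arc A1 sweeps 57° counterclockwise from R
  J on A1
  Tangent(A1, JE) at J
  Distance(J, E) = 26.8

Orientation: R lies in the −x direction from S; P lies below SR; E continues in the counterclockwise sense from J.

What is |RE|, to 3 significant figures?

30.6

S is at the origin; S and R share the same y with |SR| = 34.0 and R on the −x side, so R = (-34.0, 0.00). Tangency of A1 to SR means the radius PR is perpendicular to SR, so P = R + (0, -4.5) = (-34.0, -4.50). On A1, R sits at bearing 90° from P; a 57° counterclockwise sweep puts J at bearing 147°, so J = P + 4.5·(cos 147°, sin 147°) = (-37.8, -2.05). A1 meets JE tangentially, so PJ is at right angles to JE, so JE runs along (−sin 147°, cos 147°); with |JE| = 26.8, E = (-52.4, -24.5). Then |RE| = |E − R| = 30.6.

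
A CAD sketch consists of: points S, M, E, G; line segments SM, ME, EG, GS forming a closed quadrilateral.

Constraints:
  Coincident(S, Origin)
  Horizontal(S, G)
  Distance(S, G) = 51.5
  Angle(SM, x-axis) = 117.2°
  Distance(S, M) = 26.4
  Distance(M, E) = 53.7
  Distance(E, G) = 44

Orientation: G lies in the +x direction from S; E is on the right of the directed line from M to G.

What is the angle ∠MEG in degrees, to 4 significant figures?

87.24°

Checks: |ME| = 53.70 ✓; |EG| = 44.00 ✓.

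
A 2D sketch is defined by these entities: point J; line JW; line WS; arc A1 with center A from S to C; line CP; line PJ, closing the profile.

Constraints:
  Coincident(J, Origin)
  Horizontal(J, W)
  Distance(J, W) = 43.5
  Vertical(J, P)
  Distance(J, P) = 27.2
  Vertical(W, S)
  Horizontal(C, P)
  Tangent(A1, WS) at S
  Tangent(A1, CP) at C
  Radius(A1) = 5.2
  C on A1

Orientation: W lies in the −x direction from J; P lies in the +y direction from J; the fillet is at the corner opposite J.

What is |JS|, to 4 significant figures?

48.75

J is at the origin; JW is horizontal with |JW| = 43.5 and W on the −x side, so W = (-43.50, 0.000). J and P share the same x with |JP| = 27.2 and P on the +y side, so P = (0.000, 27.20). The virtual corner opposite J is at (-43.50, 27.20). Tangency of A1 to WS means the radius AS is perpendicular to WS and the tangent condition forces AC to be normal to CP, with radius 5.2, so the center A sits 5.2 in from both sides at A = (-38.30, 22.00). That places the tangent points at S = (-43.50, 22.00) on WS and C = (-38.30, 27.20) on CP. Then |JS| = |S − J| = 48.75.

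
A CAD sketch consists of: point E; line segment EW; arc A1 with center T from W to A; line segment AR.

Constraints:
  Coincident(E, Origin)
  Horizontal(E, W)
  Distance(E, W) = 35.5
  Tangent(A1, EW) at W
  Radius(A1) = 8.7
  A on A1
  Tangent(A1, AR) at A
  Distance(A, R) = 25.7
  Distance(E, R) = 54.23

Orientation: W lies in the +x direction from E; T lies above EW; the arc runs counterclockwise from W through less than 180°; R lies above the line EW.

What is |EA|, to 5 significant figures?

45.194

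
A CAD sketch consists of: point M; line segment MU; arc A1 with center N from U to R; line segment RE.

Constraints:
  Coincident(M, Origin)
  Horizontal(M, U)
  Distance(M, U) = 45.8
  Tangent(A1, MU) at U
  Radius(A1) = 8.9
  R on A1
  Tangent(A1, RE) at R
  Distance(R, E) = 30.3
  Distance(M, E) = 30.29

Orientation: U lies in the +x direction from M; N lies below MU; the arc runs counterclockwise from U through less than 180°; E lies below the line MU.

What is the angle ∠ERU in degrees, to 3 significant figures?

157°

M is at the origin; MU is horizontal with |MU| = 45.8 and U on the +x side, so U = (45.8, 0.00). Since A1 is tangent to MU there, NU ⟂ MU, so N = U + (0, -8.9) = (45.8, -8.90). Since NR ⟂ RE (tangency), |NE| = √(8.9² + 30.3²) = 31.6 regardless of where R sits on A1. So E lies on both circle(M, 30.29) and circle(N, 31.6); the below-MU intersection is E = (18.2, -24.2). R is the foot of the tangent from E: R = (39.5, -2.65).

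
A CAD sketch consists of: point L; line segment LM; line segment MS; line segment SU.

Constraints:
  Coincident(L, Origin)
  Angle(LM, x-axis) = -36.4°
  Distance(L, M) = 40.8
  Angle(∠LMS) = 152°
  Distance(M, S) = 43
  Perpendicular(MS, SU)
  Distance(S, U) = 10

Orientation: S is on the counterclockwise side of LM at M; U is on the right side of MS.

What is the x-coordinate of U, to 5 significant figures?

73.918

L is at the origin; LM runs at -36.4° with length 40.8, so M = 40.8·(cos -36.4°, sin -36.4°) = (32.840, -24.211). ∠LMS = 152.0°, so MS runs at -36.4° + (180° − 152.0°) = -8.4000° from the x-axis; with |MS| = 43.0, S = M + 43.0·(cos -8.4000°, sin -8.4000°) = (75.378, -30.493). MS ⟂ SU; with |SU| = 10.0 on the right of MS, U = S + 10.0·(-0.14608, -0.98927) = (73.918, -40.386). So U.x = 73.918.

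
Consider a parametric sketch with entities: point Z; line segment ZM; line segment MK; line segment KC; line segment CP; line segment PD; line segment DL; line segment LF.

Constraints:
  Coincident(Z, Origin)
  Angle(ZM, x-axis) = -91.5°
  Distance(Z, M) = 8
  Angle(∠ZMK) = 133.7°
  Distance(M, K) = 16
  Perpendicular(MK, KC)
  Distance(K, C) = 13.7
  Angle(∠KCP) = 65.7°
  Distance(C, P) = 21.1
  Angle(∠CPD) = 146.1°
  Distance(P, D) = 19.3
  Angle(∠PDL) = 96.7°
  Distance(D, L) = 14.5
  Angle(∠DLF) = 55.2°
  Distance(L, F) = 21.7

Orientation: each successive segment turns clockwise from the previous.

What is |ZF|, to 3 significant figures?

6.66

Z is at the origin; ZM runs at -91.5° with length 8.0, so M = (-0.209, -8.00). ∠ZMK = 133.7° gives MK at -138° from the x-axis; with |MK| = 16.0, K = (-12.1, -18.7). MK ⟂ KC, so KC runs at 132°; with |KC| = 13.7, C = (-21.3, -8.60). ∠KCP = 65.7° gives CP at 17.9° from the x-axis; with |CP| = 21.1, P = (-1.19, -2.11). ∠CPD = 146.1° gives PD at -16.0° from the x-axis; with |PD| = 19.3, D = (17.4, -7.43). ∠PDL = 96.7° gives DL at -99.3° from the x-axis; with |DL| = 14.5, L = (15.0, -21.7). ∠DLF = 55.2° gives LF at 136° from the x-axis; with |LF| = 21.7, F = (-0.560, -6.64). Then |ZF| = |F − Z| = 6.66.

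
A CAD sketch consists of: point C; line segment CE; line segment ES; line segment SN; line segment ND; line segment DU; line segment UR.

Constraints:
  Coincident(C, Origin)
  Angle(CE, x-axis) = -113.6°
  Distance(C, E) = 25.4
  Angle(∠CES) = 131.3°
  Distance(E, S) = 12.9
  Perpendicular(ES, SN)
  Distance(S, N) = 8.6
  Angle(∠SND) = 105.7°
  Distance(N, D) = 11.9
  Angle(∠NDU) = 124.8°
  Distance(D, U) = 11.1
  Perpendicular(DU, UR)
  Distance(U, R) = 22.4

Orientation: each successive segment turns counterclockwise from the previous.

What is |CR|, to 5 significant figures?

39.620

C is at the origin; CE runs at -113.6° with length 25.4, so E = (-10.169, -23.276). ∠CES = 131.3° gives ES at -64.900° from the x-axis; with |ES| = 12.9, S = (-4.6967, -34.957). ES is perpendicular to SN, so SN runs at 25.100°; with |SN| = 8.6, N = (3.0912, -31.309). ∠SND = 105.7° gives ND at 99.400° from the x-axis; with |ND| = 11.9, D = (1.1476, -19.569). ∠NDU = 124.8° gives DU at 154.60° from the x-axis; with |DU| = 11.1, U = (-8.8794, -14.808). DU is perpendicular to UR, so UR runs at -115.40°; with |UR| = 22.4, R = (-18.488, -35.043). Then |CR| = |R − C| = 39.620.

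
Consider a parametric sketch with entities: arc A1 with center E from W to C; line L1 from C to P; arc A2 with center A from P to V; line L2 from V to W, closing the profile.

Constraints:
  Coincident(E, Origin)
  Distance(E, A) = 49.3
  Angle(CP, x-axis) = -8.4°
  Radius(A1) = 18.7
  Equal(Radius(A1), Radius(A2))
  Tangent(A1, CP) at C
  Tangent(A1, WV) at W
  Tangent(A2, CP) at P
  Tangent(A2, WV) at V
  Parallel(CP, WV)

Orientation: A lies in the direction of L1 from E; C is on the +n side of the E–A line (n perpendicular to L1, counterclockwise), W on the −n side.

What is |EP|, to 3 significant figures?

52.7

The slot axis is L1's direction at -8.4°, so u = (cos -8.4°, sin -8.4°) = (0.989, -0.146) and n = (−sin -8.4°, cos -8.4°) = (0.146, 0.989). E is at the origin and A lies 49.3 along u from E, so A = 49.3·u = (48.8, -7.20). Tangency of A1 to both parallel lines with radius 18.7 puts C and W at E ± 18.7·n: C = (2.73, 18.5), W = (-2.73, -18.5). Equal radii place P and V the same way about A: P = A + 18.7·n = (51.5, 11.3), V = A − 18.7·n = (46.0, -25.7). Then |EP| = |P − E| = 52.7.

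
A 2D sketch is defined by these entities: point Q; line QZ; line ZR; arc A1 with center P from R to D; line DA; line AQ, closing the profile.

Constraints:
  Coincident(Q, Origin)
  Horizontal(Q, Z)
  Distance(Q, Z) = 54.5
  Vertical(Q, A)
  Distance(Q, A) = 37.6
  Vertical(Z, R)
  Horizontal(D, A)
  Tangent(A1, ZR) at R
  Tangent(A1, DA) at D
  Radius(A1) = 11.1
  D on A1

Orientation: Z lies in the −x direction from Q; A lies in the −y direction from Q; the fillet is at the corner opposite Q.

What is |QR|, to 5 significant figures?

60.601

Q is at the origin; Q and Z share the same y with |QZ| = 54.5 and Z on the −x side, so Z = (-54.500, 0.0000). Q and A share the same x with |QA| = 37.6 and A on the −y side, so A = (0.0000, -37.600). The virtual corner opposite Q is at (-54.500, -37.600). A1 meets ZR tangentially, so PR is at right angles to ZR and tangency of A1 to DA means the radius PD is perpendicular to DA, with radius 11.1, so the center P sits 11.1 in from both sides at P = (-43.400, -26.500). That places the tangent points at R = (-54.500, -26.500) on ZR and D = (-43.400, -37.600) on DA. Then |QR| = |R − Q| = 60.601.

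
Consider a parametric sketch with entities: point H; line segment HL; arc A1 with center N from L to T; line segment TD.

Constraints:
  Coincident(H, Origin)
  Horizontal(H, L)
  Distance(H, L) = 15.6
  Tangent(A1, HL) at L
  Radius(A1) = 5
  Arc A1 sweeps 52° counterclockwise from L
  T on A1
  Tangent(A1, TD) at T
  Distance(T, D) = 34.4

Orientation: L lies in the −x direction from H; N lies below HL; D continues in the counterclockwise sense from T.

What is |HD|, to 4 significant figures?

50.01

H is at the origin; H and L share the same y with |HL| = 15.6 and L on the −x side, so L = (-15.60, 0.000). The tangent condition forces NL to be normal to HL, so N = L + (0, -5) = (-15.60, -5.000). On A1, L sits at bearing 90° from N; a 52° counterclockwise sweep puts T at bearing 142°, so T = N + 5.0·(cos 142°, sin 142°) = (-19.54, -1.922). A1 meets TD tangentially, so NT is at right angles to TD, so TD runs along (−sin 142°, cos 142°); with |TD| = 34.4, D = (-40.72, -29.03). Then |HD| = |D − H| = 50.01.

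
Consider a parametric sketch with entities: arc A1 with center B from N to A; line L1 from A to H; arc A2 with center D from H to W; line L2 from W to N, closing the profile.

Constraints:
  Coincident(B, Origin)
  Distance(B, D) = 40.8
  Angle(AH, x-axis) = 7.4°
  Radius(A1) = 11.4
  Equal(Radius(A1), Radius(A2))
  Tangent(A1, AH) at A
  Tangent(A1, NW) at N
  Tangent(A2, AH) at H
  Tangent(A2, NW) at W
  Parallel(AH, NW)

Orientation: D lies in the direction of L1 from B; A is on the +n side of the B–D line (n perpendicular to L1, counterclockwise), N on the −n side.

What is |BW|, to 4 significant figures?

42.36

The slot axis is L1's direction at 7.4°, so u = (cos 7.4°, sin 7.4°) = (0.9917, 0.1288) and n = (−sin 7.4°, cos 7.4°) = (-0.1288, 0.9917). B is at the origin and D lies 40.8 along u from B, so D = 40.8·u = (40.46, 5.255). Tangency of A1 to both parallel lines with radius 11.4 puts A and N at B ± 11.4·n: A = (-1.468, 11.31), N = (1.468, -11.31). Equal radii place H and W the same way about D: H = D + 11.4·n = (38.99, 16.56), W = D − 11.4·n = (41.93, -6.050). Then |BW| = |W − B| = 42.36.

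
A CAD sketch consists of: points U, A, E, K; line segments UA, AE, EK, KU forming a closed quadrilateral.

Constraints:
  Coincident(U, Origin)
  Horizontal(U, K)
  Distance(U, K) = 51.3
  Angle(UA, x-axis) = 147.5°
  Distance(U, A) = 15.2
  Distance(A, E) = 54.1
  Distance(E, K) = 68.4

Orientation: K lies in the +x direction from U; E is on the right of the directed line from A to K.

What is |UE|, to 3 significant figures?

44.5

Checks: |AE| = 54.10 ✓; |EK| = 68.40 ✓.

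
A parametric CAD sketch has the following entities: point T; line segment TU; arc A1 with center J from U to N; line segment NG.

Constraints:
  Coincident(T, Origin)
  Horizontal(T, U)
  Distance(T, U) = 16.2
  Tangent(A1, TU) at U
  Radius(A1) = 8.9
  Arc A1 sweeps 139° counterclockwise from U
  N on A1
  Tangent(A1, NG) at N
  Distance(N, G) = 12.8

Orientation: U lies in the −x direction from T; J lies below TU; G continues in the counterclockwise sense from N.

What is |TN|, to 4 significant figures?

27.01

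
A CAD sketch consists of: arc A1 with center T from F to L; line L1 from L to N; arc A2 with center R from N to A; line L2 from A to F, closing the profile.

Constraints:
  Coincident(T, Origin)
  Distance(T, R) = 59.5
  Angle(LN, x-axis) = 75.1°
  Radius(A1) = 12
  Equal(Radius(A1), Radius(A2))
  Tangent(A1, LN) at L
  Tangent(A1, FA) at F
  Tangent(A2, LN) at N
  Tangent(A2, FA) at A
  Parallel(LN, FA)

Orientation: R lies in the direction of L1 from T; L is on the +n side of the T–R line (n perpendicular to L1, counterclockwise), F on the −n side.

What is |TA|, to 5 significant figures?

60.698

The slot axis is L1's direction at 75.1°, so u = (cos 75.1°, sin 75.1°) = (0.25713, 0.96638) and n = (−sin 75.1°, cos 75.1°) = (-0.96638, 0.25713). T is at the origin and R lies 59.5 along u from T, so R = 59.5·u = (15.299, 57.499). Tangency of A1 to both parallel lines with radius 12.0 puts L and F at T ± 12.0·n: L = (-11.597, 3.0856), F = (11.597, -3.0856). Equal radii place N and A the same way about R: N = R + 12.0·n = (3.7029, 60.585), A = R − 12.0·n = (26.896, 54.414). Then |TA| = |A − T| = 60.698.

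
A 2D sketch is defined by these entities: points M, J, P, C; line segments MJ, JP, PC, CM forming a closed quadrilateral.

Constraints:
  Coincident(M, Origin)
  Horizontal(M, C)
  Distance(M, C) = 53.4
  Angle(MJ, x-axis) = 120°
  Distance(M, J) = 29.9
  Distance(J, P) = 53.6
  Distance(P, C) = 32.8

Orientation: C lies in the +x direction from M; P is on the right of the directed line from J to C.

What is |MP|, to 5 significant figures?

25.879

Checks: |JP| = 53.60 ✓; |PC| = 32.80 ✓.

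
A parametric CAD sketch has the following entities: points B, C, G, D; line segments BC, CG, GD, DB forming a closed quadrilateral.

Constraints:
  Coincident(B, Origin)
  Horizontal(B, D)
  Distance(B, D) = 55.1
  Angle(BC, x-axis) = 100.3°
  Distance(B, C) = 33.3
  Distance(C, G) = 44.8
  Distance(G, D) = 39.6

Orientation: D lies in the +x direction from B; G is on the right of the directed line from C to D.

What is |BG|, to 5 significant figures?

17.193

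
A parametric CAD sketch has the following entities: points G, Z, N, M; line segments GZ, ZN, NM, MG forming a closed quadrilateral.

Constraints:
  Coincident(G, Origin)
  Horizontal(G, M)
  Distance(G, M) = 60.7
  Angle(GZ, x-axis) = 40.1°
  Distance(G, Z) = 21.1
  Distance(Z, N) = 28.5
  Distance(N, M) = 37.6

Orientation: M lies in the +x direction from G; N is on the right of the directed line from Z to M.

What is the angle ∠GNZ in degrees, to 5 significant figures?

43.210°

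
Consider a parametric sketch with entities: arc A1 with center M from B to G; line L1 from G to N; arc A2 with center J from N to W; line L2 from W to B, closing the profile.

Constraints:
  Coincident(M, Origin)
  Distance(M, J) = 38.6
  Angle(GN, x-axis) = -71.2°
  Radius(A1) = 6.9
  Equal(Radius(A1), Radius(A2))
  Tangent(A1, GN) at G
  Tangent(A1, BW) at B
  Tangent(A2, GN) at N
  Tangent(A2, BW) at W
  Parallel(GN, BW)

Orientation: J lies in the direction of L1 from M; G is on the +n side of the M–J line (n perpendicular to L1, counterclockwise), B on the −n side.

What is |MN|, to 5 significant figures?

39.212

The slot axis is L1's direction at -71.2°, so u = (cos -71.2°, sin -71.2°) = (0.32227, -0.94665) and n = (−sin -71.2°, cos -71.2°) = (0.94665, 0.32227). M is at the origin and J lies 38.6 along u from M, so J = 38.6·u = (12.439, -36.541). Tangency of A1 to both parallel lines with radius 6.9 puts G and B at M ± 6.9·n: G = (6.5319, 2.2236), B = (-6.5319, -2.2236). Equal radii place N and W the same way about J: N = J + 6.9·n = (18.971, -34.317), W = J − 6.9·n = (5.9076, -38.764). Then |MN| = |N − M| = 39.212.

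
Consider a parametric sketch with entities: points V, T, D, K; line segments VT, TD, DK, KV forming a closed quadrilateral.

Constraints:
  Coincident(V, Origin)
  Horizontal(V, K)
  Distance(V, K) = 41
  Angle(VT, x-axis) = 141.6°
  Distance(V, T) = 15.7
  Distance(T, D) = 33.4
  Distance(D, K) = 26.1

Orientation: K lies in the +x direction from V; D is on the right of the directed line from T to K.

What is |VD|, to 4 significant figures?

17.90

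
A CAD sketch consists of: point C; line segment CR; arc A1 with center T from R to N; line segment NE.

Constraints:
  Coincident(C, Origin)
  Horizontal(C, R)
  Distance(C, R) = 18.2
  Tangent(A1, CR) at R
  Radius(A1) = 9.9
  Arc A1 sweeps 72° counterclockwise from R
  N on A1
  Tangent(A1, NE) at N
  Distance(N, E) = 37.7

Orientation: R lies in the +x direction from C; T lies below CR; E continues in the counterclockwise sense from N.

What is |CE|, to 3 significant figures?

42.8

On A1, R sits at bearing 90° from T; a 72° counterclockwise sweep puts N at bearing 162°, so N = T + 9.9·(cos 162°, sin 162°) = (8.78, -6.84). The tangent condition forces TN to be normal to NE, so NE runs along (−sin 162°, cos 162°); with |NE| = 37.7, E = (-2.87, -42.7). Then |CE| = |E − C| = 42.8.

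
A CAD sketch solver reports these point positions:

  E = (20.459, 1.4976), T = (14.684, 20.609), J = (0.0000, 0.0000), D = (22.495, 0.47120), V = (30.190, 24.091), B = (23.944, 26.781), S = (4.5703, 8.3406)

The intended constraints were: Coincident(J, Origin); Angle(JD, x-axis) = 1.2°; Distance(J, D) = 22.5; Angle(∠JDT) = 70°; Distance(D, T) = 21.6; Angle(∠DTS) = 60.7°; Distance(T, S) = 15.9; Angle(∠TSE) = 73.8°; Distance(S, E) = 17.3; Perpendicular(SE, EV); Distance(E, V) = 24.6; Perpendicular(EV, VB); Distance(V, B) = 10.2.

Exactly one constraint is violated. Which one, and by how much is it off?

Distance(V, B) = 10.2 — off by 3.40.

J = (0.00, 0.00) ✓; JD at 1.200° ✓; |JD| = 22.50 ✓; ∠JDT = 70.00° ✓; |DT| = 21.60 ✓; ∠DTS = 60.70° ✓; |TS| = 15.90 ✓; ∠TSE = 73.80° ✓; |SE| = 17.30 ✓; ∠(SE, EV) = 90.00° ✓; |EV| = 24.60 ✓; ∠(EV, VB) = 90.00° ✓; |VB| = 6.801 ✗.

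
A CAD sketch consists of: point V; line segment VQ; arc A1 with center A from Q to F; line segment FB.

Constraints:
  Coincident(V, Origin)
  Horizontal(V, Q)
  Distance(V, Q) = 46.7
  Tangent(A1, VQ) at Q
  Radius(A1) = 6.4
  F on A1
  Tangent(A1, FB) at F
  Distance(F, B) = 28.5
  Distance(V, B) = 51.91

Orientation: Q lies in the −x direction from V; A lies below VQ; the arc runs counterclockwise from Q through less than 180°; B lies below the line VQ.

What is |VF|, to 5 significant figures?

53.175

Checks: |AF| = 6.400 ✓; ∠(AF, FB) = 90.00° ✓; |FB| = 28.50 ✓; |VB| = 51.91 ✓.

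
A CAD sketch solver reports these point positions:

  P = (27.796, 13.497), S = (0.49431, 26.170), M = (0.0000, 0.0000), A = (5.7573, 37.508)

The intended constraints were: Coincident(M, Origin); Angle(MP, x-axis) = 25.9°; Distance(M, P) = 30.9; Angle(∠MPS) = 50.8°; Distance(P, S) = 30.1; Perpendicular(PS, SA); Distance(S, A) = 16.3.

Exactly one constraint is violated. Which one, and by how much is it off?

Distance(S, A) = 16.3 — off by 3.80.

M = (0.00, 0.00) ✓; MP at 25.90° ✓; |MP| = 30.90 ✓; ∠MPS = 50.80° ✓; |PS| = 30.10 ✓; ∠(PS, SA) = 90.00° ✓; |SA| = 12.50 ✗.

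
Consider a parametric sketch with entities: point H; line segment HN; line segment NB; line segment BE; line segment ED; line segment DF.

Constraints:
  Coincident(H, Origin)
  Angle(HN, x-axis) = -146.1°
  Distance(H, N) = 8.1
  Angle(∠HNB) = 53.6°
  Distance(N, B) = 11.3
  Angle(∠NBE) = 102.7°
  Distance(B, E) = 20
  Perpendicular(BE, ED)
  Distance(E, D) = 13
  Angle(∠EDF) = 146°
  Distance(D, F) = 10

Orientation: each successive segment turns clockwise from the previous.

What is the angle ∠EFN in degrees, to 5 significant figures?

73.426°

H is at the origin; HN runs at -146.1° with length 8.1, so N = (-6.7231, -4.5177). ∠HNB = 53.6° gives NB at 87.500° from the x-axis; with |NB| = 11.3, B = (-6.2302, 6.7715). ∠NBE = 102.7° gives BE at 10.200° from the x-axis; with |BE| = 20.0, E = (13.454, 10.313). The perpendicularity gives ED at right angles to BE, so ED runs at -79.800°; with |ED| = 13.0, D = (15.756, -2.4813). ∠EDF = 146.0° gives DF at -113.80° from the x-axis; with |DF| = 10.0, F = (11.720, -11.631). Then cos ∠EFN = FE·FN / (|FE||FN|), giving 73.426°.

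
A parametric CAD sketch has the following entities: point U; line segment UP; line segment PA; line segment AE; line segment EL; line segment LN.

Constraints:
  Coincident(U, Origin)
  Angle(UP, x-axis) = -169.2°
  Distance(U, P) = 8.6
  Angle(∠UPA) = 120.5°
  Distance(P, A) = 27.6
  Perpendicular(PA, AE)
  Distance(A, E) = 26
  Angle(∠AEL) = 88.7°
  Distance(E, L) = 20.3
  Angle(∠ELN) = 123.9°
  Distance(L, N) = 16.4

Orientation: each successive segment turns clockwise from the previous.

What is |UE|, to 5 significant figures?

36.978

∠UPA = 120.5° gives PA at 131.30° from the x-axis; with |PA| = 27.6, A = (-26.664, 19.123). The perpendicularity gives AE at right angles to PA, so AE runs at 41.300°; with |AE| = 26.0, E = (-7.1308, 36.283). Then |UE| = |E − U| = 36.978.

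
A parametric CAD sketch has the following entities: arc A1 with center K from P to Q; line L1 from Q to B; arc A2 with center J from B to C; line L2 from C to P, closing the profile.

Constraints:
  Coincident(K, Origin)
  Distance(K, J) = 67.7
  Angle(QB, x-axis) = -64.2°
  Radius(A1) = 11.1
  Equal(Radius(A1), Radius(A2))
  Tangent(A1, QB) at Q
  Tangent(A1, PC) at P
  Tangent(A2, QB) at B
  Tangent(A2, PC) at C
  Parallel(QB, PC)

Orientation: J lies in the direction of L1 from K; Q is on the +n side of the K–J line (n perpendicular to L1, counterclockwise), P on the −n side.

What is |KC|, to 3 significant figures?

68.6

Tangency of A1 to both parallel lines with radius 11.1 puts Q and P at K ± 11.1·n: Q = (9.99, 4.83), P = (-9.99, -4.83). Equal radii place B and C the same way about J: B = J + 11.1·n = (39.5, -56.1), C = J − 11.1·n = (19.5, -65.8). Then |KC| = |C − K| = 68.6.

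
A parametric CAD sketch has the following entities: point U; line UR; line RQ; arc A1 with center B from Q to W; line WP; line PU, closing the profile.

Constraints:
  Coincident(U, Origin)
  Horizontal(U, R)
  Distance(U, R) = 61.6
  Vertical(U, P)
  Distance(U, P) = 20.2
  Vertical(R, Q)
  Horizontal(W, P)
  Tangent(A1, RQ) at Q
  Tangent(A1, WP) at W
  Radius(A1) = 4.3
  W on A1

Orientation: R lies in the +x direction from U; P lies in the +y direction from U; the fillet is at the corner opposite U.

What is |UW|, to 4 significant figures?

60.76

U is at the origin; U and R share the same y with |UR| = 61.6 and R on the +x side, so R = (61.60, 0.000). U and P share the same x with |UP| = 20.2 and P on the +y side, so P = (0.000, 20.20). The virtual corner opposite U is at (61.60, 20.20). A1 meets RQ tangentially, so BQ is at right angles to RQ and A1 meets WP tangentially, so BW is at right angles to WP, with radius 4.3, so the center B sits 4.3 in from both sides at B = (57.30, 15.90). That places the tangent points at Q = (61.60, 15.90) on RQ and W = (57.30, 20.20) on WP. Then |UW| = |W − U| = 60.76.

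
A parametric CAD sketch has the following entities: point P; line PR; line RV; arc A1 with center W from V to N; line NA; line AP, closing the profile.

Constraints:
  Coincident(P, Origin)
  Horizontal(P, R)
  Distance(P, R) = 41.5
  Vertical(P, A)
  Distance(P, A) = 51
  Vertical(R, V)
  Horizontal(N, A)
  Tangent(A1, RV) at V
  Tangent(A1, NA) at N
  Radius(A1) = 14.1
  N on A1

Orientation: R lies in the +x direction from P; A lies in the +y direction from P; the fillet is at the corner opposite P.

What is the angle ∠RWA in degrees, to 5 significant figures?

138.14°

PA is vertical with |PA| = 51.0 and A on the +y side, so A = (0.0000, 51.000). The virtual corner opposite P is at (41.500, 51.000). Tangency of A1 to RV means the radius WV is perpendicular to RV and tangency of A1 to NA means the radius WN is perpendicular to NA, with radius 14.1, so the center W sits 14.1 in from both sides at W = (27.400, 36.900). Then cos ∠RWA = WR·WA / (|WR||WA|), giving 138.14°.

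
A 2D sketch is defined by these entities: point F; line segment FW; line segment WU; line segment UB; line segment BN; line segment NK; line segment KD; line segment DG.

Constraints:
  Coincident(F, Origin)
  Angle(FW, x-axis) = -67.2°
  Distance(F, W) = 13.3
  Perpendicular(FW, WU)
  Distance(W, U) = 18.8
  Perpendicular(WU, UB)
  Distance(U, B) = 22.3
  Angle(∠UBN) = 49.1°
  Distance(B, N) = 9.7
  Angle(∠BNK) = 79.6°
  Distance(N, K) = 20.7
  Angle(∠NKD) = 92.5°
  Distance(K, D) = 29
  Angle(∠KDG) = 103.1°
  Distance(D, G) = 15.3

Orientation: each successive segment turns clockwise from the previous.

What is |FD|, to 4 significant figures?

48.13

F is at the origin; FW runs at -67.2° with length 13.3, so W = (5.154, -12.26). FW ⟂ WU, so WU runs at -157.2°; with |WU| = 18.8, U = (-12.18, -19.55). WU ⟂ UB, so UB runs at 112.8°; with |UB| = 22.3, B = (-20.82, 1.011). ∠UBN = 49.1° gives BN at -18.10° from the x-axis; with |BN| = 9.7, N = (-11.60, -2.002). ∠BNK = 79.6° gives NK at -118.5° from the x-axis; with |NK| = 20.7, K = (-21.48, -20.19). ∠NKD = 92.5° gives KD at 154.0° from the x-axis; with |KD| = 29.0, D = (-47.54, -7.481). Then |FD| = |D − F| = 48.13.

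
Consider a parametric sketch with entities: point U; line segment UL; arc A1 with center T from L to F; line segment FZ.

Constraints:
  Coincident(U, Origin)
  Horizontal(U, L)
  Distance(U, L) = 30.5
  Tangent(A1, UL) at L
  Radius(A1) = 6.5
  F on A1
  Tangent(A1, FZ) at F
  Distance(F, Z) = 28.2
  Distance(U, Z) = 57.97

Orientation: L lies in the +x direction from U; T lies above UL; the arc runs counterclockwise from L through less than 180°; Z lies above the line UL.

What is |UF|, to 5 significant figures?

35.989

U is at the origin; UL is horizontal with |UL| = 30.5 and L on the +x side, so L = (30.500, 0.0000). The tangent condition forces TL to be normal to UL, so T = L + (0, 6.5) = (30.500, 6.5000). Since TF ⟂ FZ (tangency), |TZ| = √(6.5² + 28.2²) = 28.939 regardless of where F sits on A1. So Z lies on both circle(U, 57.97) and circle(T, 28.939); the above-UL intersection is Z = (51.726, 26.170). F is the foot of the tangent from Z: F = (35.876, 2.8465).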